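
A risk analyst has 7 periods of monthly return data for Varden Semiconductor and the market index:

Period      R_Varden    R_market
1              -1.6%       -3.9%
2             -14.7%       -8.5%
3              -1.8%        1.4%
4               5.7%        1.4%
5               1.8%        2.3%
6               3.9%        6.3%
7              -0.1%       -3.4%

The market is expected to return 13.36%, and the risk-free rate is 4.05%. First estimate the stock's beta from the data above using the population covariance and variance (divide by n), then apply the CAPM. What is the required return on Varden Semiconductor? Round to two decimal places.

Mean R_i = (-1.6 − 14.7 − 1.8 + 5.7 + 1.8 + 3.9 − 0.1) / 7 = -0.9714%
Mean R_m = (-3.9 − 8.5 + 1.4 + 1.4 + 2.3 + 6.3 − 3.4) / 7 = -0.6286%
Σ(R_i − R̄_i)(R_m − R̄_m) = 161.4257  ⇒  Cov = 161.4257 / 7 = 23.0608
Σ(R_m − R̄_m)² = 145.1543  ⇒  Var(R_m) = 145.1543 / 7 = 20.7363
β = Cov / Var(R_m) = 23.0608 / 20.7363 = 1.1121
MRP = 13.36% − 4.05% = 9.31%
E(R) = R_f + β × MRP = 4.05% + 1.1121 × 9.31% = 14.40%

14.40%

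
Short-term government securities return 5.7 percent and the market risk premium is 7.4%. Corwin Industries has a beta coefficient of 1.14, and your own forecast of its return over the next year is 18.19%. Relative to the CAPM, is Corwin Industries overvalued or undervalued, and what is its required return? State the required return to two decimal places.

Undervalued; required return 14.14%

Required return = R_f + β·MRP = 5.7% + 1.14 × 7.4% = 14.14%
Forecast 18.19% > required 14.14% → the stock plots above the SML → undervalued.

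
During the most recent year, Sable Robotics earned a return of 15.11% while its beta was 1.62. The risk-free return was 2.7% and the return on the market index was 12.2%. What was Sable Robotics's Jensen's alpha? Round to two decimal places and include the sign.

-2.98%

Market excess return = 12.2% − 2.7% = 9.50%
CAPM benchmark = R_f + β(R_m − R_f) = 2.7% + 1.62 × 9.5% = 18.0900%
α = actual − benchmark = 15.11% − 18.0900% = -2.98%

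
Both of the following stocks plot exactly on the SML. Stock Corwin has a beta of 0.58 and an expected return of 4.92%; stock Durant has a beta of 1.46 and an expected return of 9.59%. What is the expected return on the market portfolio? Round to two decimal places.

7.15%

Both satisfy E(R) = R_f + β·MRP, so the slope of the SML is
MRP = (9.59% − 4.92%) / (1.46 − 0.58) = 4.67% / 0.88 = 5.3068%
R_f = E(R_Corwin) − β_Corwin·MRP = 4.92% − 0.58 × 5.3068% = 1.8421%
E(R_m) = R_f + MRP = 1.8421% + 5.3068% = 7.15%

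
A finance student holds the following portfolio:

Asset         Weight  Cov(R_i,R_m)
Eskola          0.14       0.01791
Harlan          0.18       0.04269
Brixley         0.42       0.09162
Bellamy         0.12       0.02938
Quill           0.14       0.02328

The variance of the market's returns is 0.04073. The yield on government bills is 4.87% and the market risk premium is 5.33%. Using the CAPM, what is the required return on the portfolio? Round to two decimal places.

β_Eskola = 0.01791 / 0.04073 = 0.4397
β_Harlan = 0.04269 / 0.04073 = 1.0481
β_Brixley = 0.09162 / 0.04073 = 2.2494
β_Bellamy = 0.02938 / 0.04073 = 0.7213
β_Quill = 0.02328 / 0.04073 = 0.5716
β_P = Σ w_i β_i = 0.14×0.4397 + 0.18×1.0481 + 0.42×2.2494 + 0.12×0.7213 + 0.14×0.5716 = 1.3615
E(R_P) = R_f + β_P × MRP = 4.87% + 1.3615 × 5.33% = 12.13%

12.13%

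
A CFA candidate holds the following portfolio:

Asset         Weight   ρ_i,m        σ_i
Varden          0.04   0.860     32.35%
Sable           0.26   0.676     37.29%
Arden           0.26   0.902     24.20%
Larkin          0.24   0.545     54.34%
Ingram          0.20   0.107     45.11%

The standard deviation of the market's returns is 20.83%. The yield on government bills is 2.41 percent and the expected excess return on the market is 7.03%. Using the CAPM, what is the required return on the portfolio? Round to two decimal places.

9.64%

β_Varden = 0.860 × 32.35% / 20.83% = 1.3356
β_Sable = 0.676 × 37.29% / 20.83% = 1.2102
β_Arden = 0.902 × 24.20% / 20.83% = 1.0479
β_Larkin = 0.545 × 54.34% / 20.83% = 1.4218
β_Ingram = 0.107 × 45.11% / 20.83% = 0.2317
β_P = Σ w_i β_i = 0.04×1.3356 + 0.26×1.2102 + 0.26×1.0479 + 0.24×1.4218 + 0.20×0.2317 = 1.0281
E(R_P) = R_f + β_P × MRP = 2.41% + 1.0281 × 7.03% = 9.64%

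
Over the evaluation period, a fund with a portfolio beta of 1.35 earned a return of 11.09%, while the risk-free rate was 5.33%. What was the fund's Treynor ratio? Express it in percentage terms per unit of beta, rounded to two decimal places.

Treynor = (R_P − R_f) / β_P = (11.09% − 5.33%) / 1.3500 = 5.76% / 1.3500 = 4.27%

4.27%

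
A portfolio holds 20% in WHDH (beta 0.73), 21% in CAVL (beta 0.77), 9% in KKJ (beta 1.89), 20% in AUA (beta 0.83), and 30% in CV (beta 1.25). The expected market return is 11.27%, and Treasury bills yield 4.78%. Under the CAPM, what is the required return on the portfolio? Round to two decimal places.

β_P = Σ w_i β_i = 0.20×0.73 + 0.21×0.77 + 0.09×1.89 + 0.20×0.83 + 0.30×1.25 = 1.0188
MRP = 11.27% − 4.78% = 6.49%
E(R_P) = R_f + β_P × MRP = 4.78% + 1.0188 × 6.49% = 11.39%

11.39%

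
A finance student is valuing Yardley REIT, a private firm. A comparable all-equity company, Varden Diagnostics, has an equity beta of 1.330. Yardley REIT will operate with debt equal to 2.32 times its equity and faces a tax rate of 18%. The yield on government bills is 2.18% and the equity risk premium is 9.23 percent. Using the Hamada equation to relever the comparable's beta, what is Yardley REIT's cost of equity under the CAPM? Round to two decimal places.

β_L = β_U × [1 + (1 − t)(D/E)] = 1.330 × [1 + (1 − 0.18) × 2.32]
    = 1.330 × [1 + 0.82 × 2.32] = 1.330 × 2.9024 = 3.8602
E(R) = R_f + β_L × MRP = 2.18% + 3.8602 × 9.23% = 37.81%

37.81%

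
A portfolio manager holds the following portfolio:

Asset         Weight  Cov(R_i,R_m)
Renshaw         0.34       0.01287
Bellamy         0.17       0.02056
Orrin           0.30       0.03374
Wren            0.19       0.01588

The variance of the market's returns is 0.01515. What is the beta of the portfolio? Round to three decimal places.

1.387

β_Renshaw = 0.01287 / 0.01515 = 0.8495
β_Bellamy = 0.02056 / 0.01515 = 1.3571
β_Orrin = 0.03374 / 0.01515 = 2.2271
β_Wren = 0.01588 / 0.01515 = 1.0482
β_P = Σ w_i β_i = 0.34×0.8495 + 0.17×1.3571 + 0.30×2.2271 + 0.19×1.0482 = 1.3868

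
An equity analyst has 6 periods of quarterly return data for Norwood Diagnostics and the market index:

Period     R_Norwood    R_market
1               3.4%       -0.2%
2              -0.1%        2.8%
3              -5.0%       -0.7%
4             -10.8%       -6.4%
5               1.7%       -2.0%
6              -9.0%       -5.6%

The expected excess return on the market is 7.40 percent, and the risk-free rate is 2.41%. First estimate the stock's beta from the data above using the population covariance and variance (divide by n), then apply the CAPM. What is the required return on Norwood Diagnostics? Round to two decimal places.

12.07%

Mean R_i = (3.4 − 0.1 − 5.0 − 10.8 + 1.7 − 9.0) / 6 = -3.3000%
Mean R_m = (-0.2 + 2.8 − 0.7 − 6.4 − 2.0 − 5.6) / 6 = -2.0167%
Σ(R_i − R̄_i)(R_m − R̄_m) = 78.7300  ⇒  Cov = 78.7300 / 6 = 13.1217
Σ(R_m − R̄_m)² = 60.2883  ⇒  Var(R_m) = 60.2883 / 6 = 10.0481
β = Cov / Var(R_m) = 13.1217 / 10.0481 = 1.3059
E(R) = R_f + β × MRP = 2.41% + 1.3059 × 7.40% = 12.07%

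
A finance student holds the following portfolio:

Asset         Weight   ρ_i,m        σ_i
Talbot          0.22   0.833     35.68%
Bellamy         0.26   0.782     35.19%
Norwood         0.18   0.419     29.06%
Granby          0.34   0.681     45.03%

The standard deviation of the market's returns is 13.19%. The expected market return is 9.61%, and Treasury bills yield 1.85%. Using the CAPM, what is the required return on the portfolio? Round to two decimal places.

17.33%

β_Talbot = 0.833 × 35.68% / 13.19% = 2.2533
β_Bellamy = 0.782 × 35.19% / 13.19% = 2.0863
β_Norwood = 0.419 × 29.06% / 13.19% = 0.9231
β_Granby = 0.681 × 45.03% / 13.19% = 2.3249
β_P = Σ w_i β_i = 0.22×2.2533 + 0.26×2.0863 + 0.18×0.9231 + 0.34×2.3249 = 1.9948
MRP = 9.61% − 1.85% = 7.76%
E(R_P) = R_f + β_P × MRP = 1.85% + 1.9948 × 7.76% = 17.33%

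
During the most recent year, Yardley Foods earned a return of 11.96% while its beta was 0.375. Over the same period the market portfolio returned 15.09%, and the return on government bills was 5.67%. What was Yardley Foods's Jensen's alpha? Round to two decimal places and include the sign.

Market excess return = 15.09% − 5.67% = 9.42%
CAPM benchmark = R_f + β(R_m − R_f) = 5.67% + 0.375 × 9.42% = 9.20250%
α = actual − benchmark = 11.96% − 9.20250% = +2.76%

+2.76%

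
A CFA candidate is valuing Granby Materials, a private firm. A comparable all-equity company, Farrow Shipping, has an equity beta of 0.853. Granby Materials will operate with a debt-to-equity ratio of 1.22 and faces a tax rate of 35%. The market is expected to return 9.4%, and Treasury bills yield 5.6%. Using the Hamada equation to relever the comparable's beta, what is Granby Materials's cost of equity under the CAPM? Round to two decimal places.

11.41%

β_L = β_U × [1 + (1 − t)(D/E)] = 0.853 × [1 + (1 − 0.35) × 1.22]
    = 0.853 × [1 + 0.65 × 1.22] = 0.853 × 1.7930 = 1.5294
MRP = 9.4% − 5.6% = 3.80%
E(R) = R_f + β_L × MRP = 5.6% + 1.5294 × 3.8% = 11.41%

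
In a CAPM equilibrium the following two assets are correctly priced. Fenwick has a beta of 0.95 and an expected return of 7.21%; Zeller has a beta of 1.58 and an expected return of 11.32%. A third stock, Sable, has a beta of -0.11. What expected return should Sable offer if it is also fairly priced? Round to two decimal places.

MRP (SML slope) = (11.32% − 7.21%) / (1.58 − 0.95) = 4.11% / 0.63 = 6.5238%
R_f (intercept) = 7.21% − 0.95 × 6.5238% = 1.0124%
E(R_Sable) = R_f + β × MRP = 1.0124% + -0.11 × 6.5238% = 0.29%

0.29%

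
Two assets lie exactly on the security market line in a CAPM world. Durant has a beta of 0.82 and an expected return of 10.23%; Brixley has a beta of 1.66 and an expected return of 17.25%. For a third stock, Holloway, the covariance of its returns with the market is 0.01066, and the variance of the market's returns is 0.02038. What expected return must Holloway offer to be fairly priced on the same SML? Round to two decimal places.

7.75%

MRP = (17.25% − 10.23%) / (1.66 − 0.82) = 8.3571%
R_f = 10.23% − 0.82 × 8.3571% = 3.3772%
β_Holloway = Cov / Var(R_m) = 0.01066 / 0.02038 = 0.5231
E(R_Holloway) = R_f + β × MRP = 3.3772% + 0.5231 × 8.3571% = 7.75%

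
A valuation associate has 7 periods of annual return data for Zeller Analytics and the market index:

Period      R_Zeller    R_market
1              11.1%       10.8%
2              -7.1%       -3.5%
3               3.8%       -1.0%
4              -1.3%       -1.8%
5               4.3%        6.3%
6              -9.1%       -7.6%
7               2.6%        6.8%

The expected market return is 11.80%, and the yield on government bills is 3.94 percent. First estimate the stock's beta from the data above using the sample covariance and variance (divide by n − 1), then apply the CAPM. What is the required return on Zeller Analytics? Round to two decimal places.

11.46%

Mean R_i = (11.1 − 7.1 + 3.8 − 1.3 + 4.3 − 9.1 + 2.6) / 7 = 0.6143%
Mean R_m = (10.8 − 3.5 − 1.0 − 1.8 + 6.3 − 7.6 + 6.8) / 7 = 1.4286%
Σ(R_i − R̄_i)(R_m − R̄_m) = 251.0571  ⇒  Cov = 251.0571 / 6 = 41.8429
Σ(R_m − R̄_m)² = 262.5343  ⇒  Var(R_m) = 262.5343 / 6 = 43.7557
β = Cov / Var(R_m) = 41.8429 / 43.7557 = 0.9563
MRP = 11.80% − 3.94% = 7.86%
E(R) = R_f + β × MRP = 3.94% + 0.9563 × 7.86% = 11.46%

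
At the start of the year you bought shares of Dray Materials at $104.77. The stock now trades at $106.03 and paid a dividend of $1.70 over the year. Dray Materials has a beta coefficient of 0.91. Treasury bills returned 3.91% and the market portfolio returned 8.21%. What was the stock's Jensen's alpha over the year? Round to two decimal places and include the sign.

-5.00%

Realised HPR = (P1 + D1 − P0) / P0 = (106.03 + 1.70 − 104.77) / 104.77 = 2.96 / 104.77 = 2.8252%
MRP = 8.21% − 3.91% = 4.30%
CAPM required = R_f + β·MRP = 3.91% + 0.91 × 4.30% = 7.8230%
α = realised − required = 2.8252% − 7.8230% = -5.00%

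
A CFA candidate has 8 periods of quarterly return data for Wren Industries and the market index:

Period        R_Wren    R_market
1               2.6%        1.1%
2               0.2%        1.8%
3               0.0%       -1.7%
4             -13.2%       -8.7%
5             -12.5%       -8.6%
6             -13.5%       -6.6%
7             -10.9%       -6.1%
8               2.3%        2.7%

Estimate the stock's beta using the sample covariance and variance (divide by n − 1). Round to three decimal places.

Mean R_i = (2.6 + 0.2 + 0.0 − 13.2 − 12.5 − 13.5 − 10.9 + 2.3) / 8 = -5.6250%
Mean R_m = (1.1 + 1.8 − 1.7 − 8.7 − 8.6 − 6.6 − 6.1 + 2.7) / 8 = -3.2625%
Σ(R_i − R̄_i)(R_m − R̄_m) = 240.5475  ⇒  Cov = 240.5475 / 7 = 34.3639
Σ(R_m − R̄_m)² = 159.8988  ⇒  Var(R_m) = 159.8988 / 7 = 22.8427
β = Cov / Var(R_m) = 34.3639 / 22.8427 = 1.5044

1.504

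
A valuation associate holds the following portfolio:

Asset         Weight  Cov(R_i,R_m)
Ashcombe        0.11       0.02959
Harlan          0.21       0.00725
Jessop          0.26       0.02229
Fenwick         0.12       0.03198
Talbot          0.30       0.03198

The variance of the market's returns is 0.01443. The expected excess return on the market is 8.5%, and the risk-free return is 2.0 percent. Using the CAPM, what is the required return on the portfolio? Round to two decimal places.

16.14%

β_Ashcombe = 0.02959 / 0.01443 = 2.0506
β_Harlan = 0.00725 / 0.01443 = 0.5024
β_Jessop = 0.02229 / 0.01443 = 1.5447
β_Fenwick = 0.03198 / 0.01443 = 2.2162
β_Talbot = 0.03198 / 0.01443 = 2.2162
β_P = Σ w_i β_i = 0.11×2.0506 + 0.21×0.5024 + 0.26×1.5447 + 0.12×2.2162 + 0.30×2.2162 = 1.6635
E(R_P) = R_f + β_P × MRP = 2.0% + 1.6635 × 8.5% = 16.14%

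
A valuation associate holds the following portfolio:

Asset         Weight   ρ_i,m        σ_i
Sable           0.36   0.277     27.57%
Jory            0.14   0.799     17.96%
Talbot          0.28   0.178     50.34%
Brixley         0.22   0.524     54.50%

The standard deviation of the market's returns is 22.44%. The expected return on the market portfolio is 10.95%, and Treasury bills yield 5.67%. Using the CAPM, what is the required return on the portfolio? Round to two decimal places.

β_Sable = 0.277 × 27.57% / 22.44% = 0.3403
β_Jory = 0.799 × 17.96% / 22.44% = 0.6395
β_Talbot = 0.178 × 50.34% / 22.44% = 0.3993
β_Brixley = 0.524 × 54.50% / 22.44% = 1.2726
β_P = Σ w_i β_i = 0.36×0.3403 + 0.14×0.6395 + 0.28×0.3993 + 0.22×1.2726 = 0.6038
MRP = 10.95% − 5.67% = 5.28%
E(R_P) = R_f + β_P × MRP = 5.67% + 0.6038 × 5.28% = 8.86%

8.86%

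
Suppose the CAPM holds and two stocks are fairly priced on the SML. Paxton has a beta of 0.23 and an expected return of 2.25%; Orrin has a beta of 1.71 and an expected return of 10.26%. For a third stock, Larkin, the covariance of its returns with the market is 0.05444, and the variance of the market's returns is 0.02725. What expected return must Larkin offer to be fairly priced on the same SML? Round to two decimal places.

MRP = (10.26% − 2.25%) / (1.71 − 0.23) = 5.4122%
R_f = 2.25% − 0.23 × 5.4122% = 1.0052%
β_Larkin = Cov / Var(R_m) = 0.05444 / 0.02725 = 1.9978
E(R_Larkin) = R_f + β × MRP = 1.0052% + 1.9978 × 5.4122% = 11.82%

11.82%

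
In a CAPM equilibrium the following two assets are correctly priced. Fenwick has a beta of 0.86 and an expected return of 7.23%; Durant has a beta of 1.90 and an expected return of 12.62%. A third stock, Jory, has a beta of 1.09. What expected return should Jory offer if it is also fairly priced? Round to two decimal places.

8.42%

MRP (SML slope) = (12.62% − 7.23%) / (1.90 − 0.86) = 5.39% / 1.04 = 5.1827%
R_f (intercept) = 7.23% − 0.86 × 5.1827% = 2.7729%
E(R_Jory) = R_f + β × MRP = 2.7729% + 1.09 × 5.1827% = 8.42%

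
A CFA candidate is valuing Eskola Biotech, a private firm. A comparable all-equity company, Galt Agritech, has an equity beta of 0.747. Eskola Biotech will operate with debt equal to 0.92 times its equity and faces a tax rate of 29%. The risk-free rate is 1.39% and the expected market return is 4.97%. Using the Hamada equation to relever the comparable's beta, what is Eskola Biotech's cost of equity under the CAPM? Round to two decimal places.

β_L = β_U × [1 + (1 − t)(D/E)] = 0.747 × [1 + (1 − 0.29) × 0.92]
    = 0.747 × [1 + 0.71 × 0.92] = 0.747 × 1.6532 = 1.2349
MRP = 4.97% − 1.39% = 3.58%
E(R) = R_f + β_L × MRP = 1.39% + 1.2349 × 3.58% = 5.81%

5.81%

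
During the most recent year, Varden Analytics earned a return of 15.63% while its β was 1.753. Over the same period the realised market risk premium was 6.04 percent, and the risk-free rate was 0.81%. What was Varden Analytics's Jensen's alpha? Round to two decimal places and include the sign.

+4.23%

CAPM benchmark = R_f + β(R_m − R_f) = 0.81% + 1.753 × 6.04% = 11.39812%
α = actual − benchmark = 15.63% − 11.39812% = +4.23%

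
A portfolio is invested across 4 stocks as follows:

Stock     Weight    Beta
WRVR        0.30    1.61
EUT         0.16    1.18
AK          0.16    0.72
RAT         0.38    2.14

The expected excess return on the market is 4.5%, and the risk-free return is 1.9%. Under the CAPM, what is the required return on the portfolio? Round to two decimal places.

9.10%

β_P = Σ w_i β_i = 0.30×1.61 + 0.16×1.18 + 0.16×0.72 + 0.38×2.14 = 1.6002
E(R_P) = R_f + β_P × MRP = 1.9% + 1.6002 × 4.5% = 9.10%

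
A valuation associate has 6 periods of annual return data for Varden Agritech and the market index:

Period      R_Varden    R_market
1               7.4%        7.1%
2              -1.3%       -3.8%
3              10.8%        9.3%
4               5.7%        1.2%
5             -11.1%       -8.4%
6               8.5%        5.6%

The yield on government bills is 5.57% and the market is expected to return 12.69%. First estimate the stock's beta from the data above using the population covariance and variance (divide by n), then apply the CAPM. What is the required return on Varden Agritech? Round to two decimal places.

Mean R_i = (7.4 − 1.3 + 10.8 + 5.7 − 11.1 + 8.5) / 6 = 3.3333%
Mean R_m = (7.1 − 3.8 + 9.3 + 1.2 − 8.4 + 5.6) / 6 = 1.8333%
Σ(R_i − R̄_i)(R_m − R̄_m) = 268.9333  ⇒  Cov = 268.9333 / 6 = 44.8222
Σ(R_m − R̄_m)² = 234.5333  ⇒  Var(R_m) = 234.5333 / 6 = 39.0889
β = Cov / Var(R_m) = 44.8222 / 39.0889 = 1.1467
MRP = 12.69% − 5.57% = 7.12%
E(R) = R_f + β × MRP = 5.57% + 1.1467 × 7.12% = 13.73%

13.73%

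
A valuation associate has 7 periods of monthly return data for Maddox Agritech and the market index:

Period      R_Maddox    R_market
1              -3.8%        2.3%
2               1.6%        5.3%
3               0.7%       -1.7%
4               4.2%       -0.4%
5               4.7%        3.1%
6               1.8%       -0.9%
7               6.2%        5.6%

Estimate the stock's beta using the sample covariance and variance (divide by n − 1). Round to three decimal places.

Mean R_i = (-3.8 + 1.6 + 0.7 + 4.2 + 4.7 + 1.8 + 6.2) / 7 = 2.2000%
Mean R_m = (2.3 + 5.3 − 1.7 − 0.4 + 3.1 − 0.9 + 5.6) / 7 = 1.9000%
Σ(R_i − R̄_i)(R_m − R̄_m) = 15.2800  ⇒  Cov = 15.2800 / 6 = 2.5467
Σ(R_m − R̄_m)² = 52.9400  ⇒  Var(R_m) = 52.9400 / 6 = 8.8233
β = Cov / Var(R_m) = 2.5467 / 8.8233 = 0.2886

0.289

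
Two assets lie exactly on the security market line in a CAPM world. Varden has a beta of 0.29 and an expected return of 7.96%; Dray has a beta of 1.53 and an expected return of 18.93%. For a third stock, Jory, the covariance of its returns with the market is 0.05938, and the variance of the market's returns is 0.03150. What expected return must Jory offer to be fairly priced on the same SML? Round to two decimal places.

22.07%

MRP = (18.93% − 7.96%) / (1.53 − 0.29) = 8.8468%
R_f = 7.96% − 0.29 × 8.8468% = 5.3944%
β_Jory = Cov / Var(R_m) = 0.05938 / 0.03150 = 1.8851
E(R_Jory) = R_f + β × MRP = 5.3944% + 1.8851 × 8.8468% = 22.07%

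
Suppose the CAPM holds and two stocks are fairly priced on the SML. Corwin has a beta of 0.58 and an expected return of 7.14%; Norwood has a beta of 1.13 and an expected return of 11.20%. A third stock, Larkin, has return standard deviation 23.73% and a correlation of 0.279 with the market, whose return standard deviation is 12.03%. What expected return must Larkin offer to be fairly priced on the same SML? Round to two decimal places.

MRP = (11.20% − 7.14%) / (1.13 − 0.58) = 7.3818%
R_f = 7.14% − 0.58 × 7.3818% = 2.8586%
β_Larkin = ρ·σ_i/σ_m = 0.279 × 23.73 / 12.03 = 0.5503
E(R_Larkin) = R_f + β × MRP = 2.8586% + 0.5503 × 7.3818% = 6.92%

6.92%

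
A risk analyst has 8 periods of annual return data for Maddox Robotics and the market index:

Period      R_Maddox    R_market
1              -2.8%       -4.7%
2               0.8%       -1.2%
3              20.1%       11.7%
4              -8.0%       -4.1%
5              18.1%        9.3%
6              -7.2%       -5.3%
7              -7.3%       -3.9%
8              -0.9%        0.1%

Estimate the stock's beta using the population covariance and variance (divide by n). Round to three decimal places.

1.670

Mean R_i = (-2.8 + 0.8 + 20.1 − 8.0 + 18.1 − 7.2 − 7.3 − 0.9) / 8 = 1.6000%
Mean R_m = (-4.7 − 1.2 + 11.7 − 4.1 + 9.3 − 5.3 − 3.9 + 0.1) / 8 = 0.2375%
Σ(R_i − R̄_i)(R_m − R̄_m) = 512.0000  ⇒  Cov = 512.0000 / 8 = 64.0000
Σ(R_m − R̄_m)² = 306.5788  ⇒  Var(R_m) = 306.5788 / 8 = 38.3224
β = Cov / Var(R_m) = 64.0000 / 38.3224 = 1.6700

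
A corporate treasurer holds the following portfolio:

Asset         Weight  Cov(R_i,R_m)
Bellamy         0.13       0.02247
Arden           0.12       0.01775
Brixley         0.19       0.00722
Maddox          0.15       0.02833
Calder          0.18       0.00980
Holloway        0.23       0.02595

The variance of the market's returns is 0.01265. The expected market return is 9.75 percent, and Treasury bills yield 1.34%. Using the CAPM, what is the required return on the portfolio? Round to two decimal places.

β_Bellamy = 0.02247 / 0.01265 = 1.7763
β_Arden = 0.01775 / 0.01265 = 1.4032
β_Brixley = 0.00722 / 0.01265 = 0.5708
β_Maddox = 0.02833 / 0.01265 = 2.2395
β_Calder = 0.00980 / 0.01265 = 0.7747
β_Holloway = 0.02595 / 0.01265 = 2.0514
β_P = Σ w_i β_i = 0.13×1.7763 + 0.12×1.4032 + 0.19×0.5708 + 0.15×2.2395 + 0.18×0.7747 + 0.23×2.0514 = 1.4549
MRP = 9.75% − 1.34% = 8.41%
E(R_P) = R_f + β_P × MRP = 1.34% + 1.4549 × 8.41% = 13.58%

13.58%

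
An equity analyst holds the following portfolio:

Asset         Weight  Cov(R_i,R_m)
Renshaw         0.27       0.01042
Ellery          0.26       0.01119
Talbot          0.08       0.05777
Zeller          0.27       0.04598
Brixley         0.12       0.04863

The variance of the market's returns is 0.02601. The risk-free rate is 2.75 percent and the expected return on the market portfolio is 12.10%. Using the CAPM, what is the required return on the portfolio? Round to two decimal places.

13.03%

β_Renshaw = 0.01042 / 0.02601 = 0.4006
β_Ellery = 0.01119 / 0.02601 = 0.4302
β_Talbot = 0.05777 / 0.02601 = 2.2211
β_Zeller = 0.04598 / 0.02601 = 1.7678
β_Brixley = 0.04863 / 0.02601 = 1.8697
β_P = Σ w_i β_i = 0.27×0.4006 + 0.26×0.4302 + 0.08×2.2211 + 0.27×1.7678 + 0.12×1.8697 = 1.0994
MRP = 12.10% − 2.75% = 9.35%
E(R_P) = R_f + β_P × MRP = 2.75% + 1.0994 × 9.35% = 13.03%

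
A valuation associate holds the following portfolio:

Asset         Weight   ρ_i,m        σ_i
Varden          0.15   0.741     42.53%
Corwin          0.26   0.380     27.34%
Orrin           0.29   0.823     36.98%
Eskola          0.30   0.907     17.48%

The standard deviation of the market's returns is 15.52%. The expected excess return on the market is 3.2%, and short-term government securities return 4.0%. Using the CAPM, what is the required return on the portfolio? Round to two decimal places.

8.33%

β_Varden = 0.741 × 42.53% / 15.52% = 2.0306
β_Corwin = 0.380 × 27.34% / 15.52% = 0.6694
β_Orrin = 0.823 × 36.98% / 15.52% = 1.9610
β_Eskola = 0.907 × 17.48% / 15.52% = 1.0215
β_P = Σ w_i β_i = 0.15×2.0306 + 0.26×0.6694 + 0.29×1.9610 + 0.30×1.0215 = 1.3538
E(R_P) = R_f + β_P × MRP = 4.0% + 1.3538 × 3.2% = 8.33%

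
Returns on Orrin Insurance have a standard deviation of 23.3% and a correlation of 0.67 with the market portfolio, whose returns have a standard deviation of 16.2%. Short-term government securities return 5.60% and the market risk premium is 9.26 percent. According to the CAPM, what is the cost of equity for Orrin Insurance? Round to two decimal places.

14.52%

β = ρ × σ_i / σ_m = 0.67 × 23.3% / 16.2% = 0.9636
E(R) = 5.60% + 0.9636 × 9.26% = 14.52%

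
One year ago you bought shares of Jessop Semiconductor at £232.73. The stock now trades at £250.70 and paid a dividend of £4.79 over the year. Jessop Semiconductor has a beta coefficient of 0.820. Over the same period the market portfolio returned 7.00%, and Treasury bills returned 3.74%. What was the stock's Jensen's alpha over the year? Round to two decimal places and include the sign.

+3.37%

Realised HPR = (P1 + D1 − P0) / P0 = (250.70 + 4.79 − 232.73) / 232.73 = 22.76 / 232.73 = 9.7796%
MRP = 7.00% − 3.74% = 3.26%
CAPM required = R_f + β·MRP = 3.74% + 0.820 × 3.26% = 6.41320%
α = realised − required = 9.7796% − 6.41320% = +3.37%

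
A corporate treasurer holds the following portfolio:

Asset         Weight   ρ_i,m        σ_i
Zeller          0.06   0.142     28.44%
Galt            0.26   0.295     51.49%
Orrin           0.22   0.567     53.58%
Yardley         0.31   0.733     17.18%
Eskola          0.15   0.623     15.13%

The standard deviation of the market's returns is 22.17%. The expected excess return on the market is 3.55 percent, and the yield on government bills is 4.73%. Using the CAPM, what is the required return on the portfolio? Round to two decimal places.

7.32%

β_Zeller = 0.142 × 28.44% / 22.17% = 0.1822
β_Galt = 0.295 × 51.49% / 22.17% = 0.6851
β_Orrin = 0.567 × 53.58% / 22.17% = 1.3703
β_Yardley = 0.733 × 17.18% / 22.17% = 0.5680
β_Eskola = 0.623 × 15.13% / 22.17% = 0.4252
β_P = Σ w_i β_i = 0.06×0.1822 + 0.26×0.6851 + 0.22×1.3703 + 0.31×0.5680 + 0.15×0.4252 = 0.7304
E(R_P) = R_f + β_P × MRP = 4.73% + 0.7304 × 3.55% = 7.32%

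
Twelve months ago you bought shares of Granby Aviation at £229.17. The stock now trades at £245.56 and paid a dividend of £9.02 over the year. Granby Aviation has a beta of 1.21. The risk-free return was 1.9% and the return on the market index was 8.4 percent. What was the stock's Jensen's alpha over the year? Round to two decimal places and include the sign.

+1.32%

Realised HPR = (P1 + D1 − P0) / P0 = (245.56 + 9.02 − 229.17) / 229.17 = 25.41 / 229.17 = 11.0878%
MRP = 8.4% − 1.9% = 6.50%
CAPM required = R_f + β·MRP = 1.9% + 1.21 × 6.5% = 9.7650%
α = realised − required = 11.0878% − 9.7650% = +1.32%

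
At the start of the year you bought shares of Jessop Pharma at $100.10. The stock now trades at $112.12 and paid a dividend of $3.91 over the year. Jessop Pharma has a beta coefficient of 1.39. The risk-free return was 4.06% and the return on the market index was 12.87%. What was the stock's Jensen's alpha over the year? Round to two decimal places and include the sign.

Realised HPR = (P1 + D1 − P0) / P0 = (112.12 + 3.91 − 100.10) / 100.10 = 15.93 / 100.10 = 15.9141%
MRP = 12.87% − 4.06% = 8.81%
CAPM required = R_f + β·MRP = 4.06% + 1.39 × 8.81% = 16.3059%
α = realised − required = 15.9141% − 16.3059% = -0.39%

-0.39%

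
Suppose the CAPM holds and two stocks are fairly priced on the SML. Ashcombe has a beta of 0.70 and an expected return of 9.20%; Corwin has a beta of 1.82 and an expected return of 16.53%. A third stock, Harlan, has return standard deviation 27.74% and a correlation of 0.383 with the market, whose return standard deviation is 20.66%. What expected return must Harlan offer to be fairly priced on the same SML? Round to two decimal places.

7.98%

MRP = (16.53% − 9.20%) / (1.82 − 0.70) = 6.5446%
R_f = 9.20% − 0.70 × 6.5446% = 4.6188%
β_Harlan = ρ·σ_i/σ_m = 0.383 × 27.74 / 20.66 = 0.5143
E(R_Harlan) = R_f + β × MRP = 4.6188% + 0.5143 × 6.5446% = 7.98%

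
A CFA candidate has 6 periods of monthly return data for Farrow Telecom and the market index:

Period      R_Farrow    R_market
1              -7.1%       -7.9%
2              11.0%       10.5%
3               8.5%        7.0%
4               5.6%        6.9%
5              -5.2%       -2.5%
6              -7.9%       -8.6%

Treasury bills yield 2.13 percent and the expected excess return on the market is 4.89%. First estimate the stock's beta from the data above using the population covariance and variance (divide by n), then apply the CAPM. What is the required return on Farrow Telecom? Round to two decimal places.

Mean R_i = (-7.1 + 11.0 + 8.5 + 5.6 − 5.2 − 7.9) / 6 = 0.8167%
Mean R_m = (-7.9 + 10.5 + 7.0 + 6.9 − 2.5 − 8.6) / 6 = 0.9000%
Σ(R_i − R̄_i)(R_m − R̄_m) = 346.2600  ⇒  Cov = 346.2600 / 6 = 57.7100
Σ(R_m − R̄_m)² = 344.6200  ⇒  Var(R_m) = 344.6200 / 6 = 57.4367
β = Cov / Var(R_m) = 57.7100 / 57.4367 = 1.0048
E(R) = R_f + β × MRP = 2.13% + 1.0048 × 4.89% = 7.04%

7.04%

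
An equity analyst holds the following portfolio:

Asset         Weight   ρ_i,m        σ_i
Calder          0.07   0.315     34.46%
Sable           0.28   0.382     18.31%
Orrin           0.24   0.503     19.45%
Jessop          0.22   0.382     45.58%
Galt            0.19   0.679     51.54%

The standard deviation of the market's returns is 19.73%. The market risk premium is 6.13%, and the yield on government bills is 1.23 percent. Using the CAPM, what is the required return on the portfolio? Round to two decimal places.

6.06%

β_Calder = 0.315 × 34.46% / 19.73% = 0.5502
β_Sable = 0.382 × 18.31% / 19.73% = 0.3545
β_Orrin = 0.503 × 19.45% / 19.73% = 0.4959
β_Jessop = 0.382 × 45.58% / 19.73% = 0.8825
β_Galt = 0.679 × 51.54% / 19.73% = 1.7737
β_P = Σ w_i β_i = 0.07×0.5502 + 0.28×0.3545 + 0.24×0.4959 + 0.22×0.8825 + 0.19×1.7737 = 0.7879
E(R_P) = R_f + β_P × MRP = 1.23% + 0.7879 × 6.13% = 6.06%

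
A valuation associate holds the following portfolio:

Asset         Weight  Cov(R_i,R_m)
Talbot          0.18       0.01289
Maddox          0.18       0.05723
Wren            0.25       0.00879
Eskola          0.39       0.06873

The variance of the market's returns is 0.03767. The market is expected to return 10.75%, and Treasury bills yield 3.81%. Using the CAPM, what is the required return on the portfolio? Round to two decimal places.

β_Talbot = 0.01289 / 0.03767 = 0.3422
β_Maddox = 0.05723 / 0.03767 = 1.5192
β_Wren = 0.00879 / 0.03767 = 0.2333
β_Eskola = 0.06873 / 0.03767 = 1.8245
β_P = Σ w_i β_i = 0.18×0.3422 + 0.18×1.5192 + 0.25×0.2333 + 0.39×1.8245 = 1.1049
MRP = 10.75% − 3.81% = 6.94%
E(R_P) = R_f + β_P × MRP = 3.81% + 1.1049 × 6.94% = 11.48%

11.48%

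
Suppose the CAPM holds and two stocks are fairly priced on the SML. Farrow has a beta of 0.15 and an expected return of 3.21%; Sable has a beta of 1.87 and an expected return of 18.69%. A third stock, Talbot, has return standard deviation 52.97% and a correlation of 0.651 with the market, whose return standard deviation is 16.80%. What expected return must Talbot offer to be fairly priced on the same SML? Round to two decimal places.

MRP = (18.69% − 3.21%) / (1.87 − 0.15) = 9.0000%
R_f = 3.21% − 0.15 × 9.0000% = 1.8600%
β_Talbot = ρ·σ_i/σ_m = 0.651 × 52.97 / 16.80 = 2.0526
E(R_Talbot) = R_f + β × MRP = 1.8600% + 2.0526 × 9.0000% = 20.33%

20.33%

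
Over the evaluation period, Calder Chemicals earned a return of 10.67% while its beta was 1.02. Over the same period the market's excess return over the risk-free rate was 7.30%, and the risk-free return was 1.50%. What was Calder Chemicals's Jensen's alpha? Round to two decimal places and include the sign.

+1.72%

CAPM benchmark = R_f + β(R_m − R_f) = 1.50% + 1.02 × 7.30% = 8.9460%
α = actual − benchmark = 10.67% − 8.9460% = +1.72%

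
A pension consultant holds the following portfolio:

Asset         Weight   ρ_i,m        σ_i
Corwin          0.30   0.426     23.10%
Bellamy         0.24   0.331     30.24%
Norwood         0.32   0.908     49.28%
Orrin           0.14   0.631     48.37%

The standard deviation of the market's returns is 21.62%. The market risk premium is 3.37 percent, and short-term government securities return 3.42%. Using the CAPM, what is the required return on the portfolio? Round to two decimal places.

β_Corwin = 0.426 × 23.10% / 21.62% = 0.4552
β_Bellamy = 0.331 × 30.24% / 21.62% = 0.4630
β_Norwood = 0.908 × 49.28% / 21.62% = 2.0697
β_Orrin = 0.631 × 48.37% / 21.62% = 1.4117
β_P = Σ w_i β_i = 0.30×0.4552 + 0.24×0.4630 + 0.32×2.0697 + 0.14×1.4117 = 1.1076
E(R_P) = R_f + β_P × MRP = 3.42% + 1.1076 × 3.37% = 7.15%

7.15%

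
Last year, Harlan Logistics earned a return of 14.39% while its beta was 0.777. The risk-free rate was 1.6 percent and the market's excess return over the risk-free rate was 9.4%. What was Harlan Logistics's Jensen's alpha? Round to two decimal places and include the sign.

+5.49%

CAPM benchmark = R_f + β(R_m − R_f) = 1.6% + 0.777 × 9.4% = 8.9038%
α = actual − benchmark = 14.39% − 8.9038% = +5.49%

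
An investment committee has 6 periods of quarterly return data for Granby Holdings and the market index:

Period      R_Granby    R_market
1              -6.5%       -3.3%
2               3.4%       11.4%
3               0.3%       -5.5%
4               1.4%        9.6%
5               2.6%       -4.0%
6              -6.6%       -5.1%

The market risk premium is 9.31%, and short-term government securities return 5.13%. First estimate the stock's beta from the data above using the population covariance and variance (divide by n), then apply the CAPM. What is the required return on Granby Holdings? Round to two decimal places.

8.14%

Mean R_i = (-6.5 + 3.4 + 0.3 + 1.4 + 2.6 − 6.6) / 6 = -0.9000%
Mean R_m = (-3.3 + 11.4 − 5.5 + 9.6 − 4.0 − 5.1) / 6 = 0.5167%
Σ(R_i − R̄_i)(R_m − R̄_m) = 98.0500  ⇒  Cov = 98.0500 / 6 = 16.3417
Σ(R_m − R̄_m)² = 303.6683  ⇒  Var(R_m) = 303.6683 / 6 = 50.6114
β = Cov / Var(R_m) = 16.3417 / 50.6114 = 0.3229
E(R) = R_f + β × MRP = 5.13% + 0.3229 × 9.31% = 8.14%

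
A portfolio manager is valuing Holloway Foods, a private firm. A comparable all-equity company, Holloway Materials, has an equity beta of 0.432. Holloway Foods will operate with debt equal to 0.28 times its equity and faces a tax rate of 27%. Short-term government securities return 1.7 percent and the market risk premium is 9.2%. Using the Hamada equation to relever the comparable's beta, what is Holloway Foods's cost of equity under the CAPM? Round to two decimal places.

β_L = β_U × [1 + (1 − t)(D/E)] = 0.432 × [1 + (1 − 0.27) × 0.28]
    = 0.432 × [1 + 0.73 × 0.28] = 0.432 × 1.2044 = 0.5203
E(R) = R_f + β_L × MRP = 1.7% + 0.5203 × 9.2% = 6.49%

6.49%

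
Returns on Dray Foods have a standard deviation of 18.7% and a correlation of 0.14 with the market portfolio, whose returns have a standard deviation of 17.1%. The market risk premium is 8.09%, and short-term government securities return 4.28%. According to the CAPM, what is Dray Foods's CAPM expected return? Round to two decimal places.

β = ρ × σ_i / σ_m = 0.14 × 18.7% / 17.1% = 0.1531
E(R) = 4.28% + 0.1531 × 8.09% = 5.52%

5.52%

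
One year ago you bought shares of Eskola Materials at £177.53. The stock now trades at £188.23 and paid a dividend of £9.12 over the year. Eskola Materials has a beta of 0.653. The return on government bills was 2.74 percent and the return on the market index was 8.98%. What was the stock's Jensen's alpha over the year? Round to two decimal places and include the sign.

Realised HPR = (P1 + D1 − P0) / P0 = (188.23 + 9.12 − 177.53) / 177.53 = 19.82 / 177.53 = 11.1643%
MRP = 8.98% − 2.74% = 6.24%
CAPM required = R_f + β·MRP = 2.74% + 0.653 × 6.24% = 6.81472%
α = realised − required = 11.1643% − 6.81472% = +4.35%

+4.35%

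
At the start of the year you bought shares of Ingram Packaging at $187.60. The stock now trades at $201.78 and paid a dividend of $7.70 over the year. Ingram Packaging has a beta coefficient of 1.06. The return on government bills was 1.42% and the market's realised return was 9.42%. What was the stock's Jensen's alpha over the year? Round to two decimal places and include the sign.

+1.76%

Realised HPR = (P1 + D1 − P0) / P0 = (201.78 + 7.70 − 187.60) / 187.60 = 21.88 / 187.60 = 11.6631%
MRP = 9.42% − 1.42% = 8.00%
CAPM required = R_f + β·MRP = 1.42% + 1.06 × 8.00% = 9.9000%
α = realised − required = 11.6631% − 9.9000% = +1.76%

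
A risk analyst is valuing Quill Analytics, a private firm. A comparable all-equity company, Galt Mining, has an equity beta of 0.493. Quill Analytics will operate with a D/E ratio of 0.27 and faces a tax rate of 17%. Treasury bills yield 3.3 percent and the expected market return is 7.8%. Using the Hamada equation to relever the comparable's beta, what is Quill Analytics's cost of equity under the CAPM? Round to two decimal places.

β_L = β_U × [1 + (1 − t)(D/E)] = 0.493 × [1 + (1 − 0.17) × 0.27]
    = 0.493 × [1 + 0.83 × 0.27] = 0.493 × 1.2241 = 0.6035
MRP = 7.8% − 3.3% = 4.50%
E(R) = R_f + β_L × MRP = 3.3% + 0.6035 × 4.5% = 6.02%

6.02%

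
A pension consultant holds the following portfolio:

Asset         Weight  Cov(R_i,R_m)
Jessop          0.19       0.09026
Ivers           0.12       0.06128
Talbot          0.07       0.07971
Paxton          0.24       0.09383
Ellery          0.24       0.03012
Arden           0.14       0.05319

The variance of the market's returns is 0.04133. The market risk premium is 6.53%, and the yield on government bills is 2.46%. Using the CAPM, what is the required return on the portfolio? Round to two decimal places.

13.09%

β_Jessop = 0.09026 / 0.04133 = 2.1839
β_Ivers = 0.06128 / 0.04133 = 1.4827
β_Talbot = 0.07971 / 0.04133 = 1.9286
β_Paxton = 0.09383 / 0.04133 = 2.2703
β_Ellery = 0.03012 / 0.04133 = 0.7288
β_Arden = 0.05319 / 0.04133 = 1.2870
β_P = Σ w_i β_i = 0.19×2.1839 + 0.12×1.4827 + 0.07×1.9286 + 0.24×2.2703 + 0.24×0.7288 + 0.14×1.2870 = 1.6278
E(R_P) = R_f + β_P × MRP = 2.46% + 1.6278 × 6.53% = 13.09%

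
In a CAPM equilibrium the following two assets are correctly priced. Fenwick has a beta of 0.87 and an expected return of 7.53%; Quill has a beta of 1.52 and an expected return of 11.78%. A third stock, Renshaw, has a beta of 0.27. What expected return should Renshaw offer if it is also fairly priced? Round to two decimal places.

MRP (SML slope) = (11.78% − 7.53%) / (1.52 − 0.87) = 4.25% / 0.65 = 6.5385%
R_f (intercept) = 7.53% − 0.87 × 6.5385% = 1.8415%
E(R_Renshaw) = R_f + β × MRP = 1.8415% + 0.27 × 6.5385% = 3.61%

3.61%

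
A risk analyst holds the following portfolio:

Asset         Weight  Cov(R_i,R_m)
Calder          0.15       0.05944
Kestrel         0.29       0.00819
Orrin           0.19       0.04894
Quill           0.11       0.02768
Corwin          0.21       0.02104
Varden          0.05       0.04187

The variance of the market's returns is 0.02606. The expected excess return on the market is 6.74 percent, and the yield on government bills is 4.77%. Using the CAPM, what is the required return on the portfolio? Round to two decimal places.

12.57%

β_Calder = 0.05944 / 0.02606 = 2.2809
β_Kestrel = 0.00819 / 0.02606 = 0.3143
β_Orrin = 0.04894 / 0.02606 = 1.8780
β_Quill = 0.02768 / 0.02606 = 1.0622
β_Corwin = 0.02104 / 0.02606 = 0.8074
β_Varden = 0.04187 / 0.02606 = 1.6067
β_P = Σ w_i β_i = 0.15×2.2809 + 0.29×0.3143 + 0.19×1.8780 + 0.11×1.0622 + 0.21×0.8074 + 0.05×1.6067 = 1.1568
E(R_P) = R_f + β_P × MRP = 4.77% + 1.1568 × 6.74% = 12.57%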